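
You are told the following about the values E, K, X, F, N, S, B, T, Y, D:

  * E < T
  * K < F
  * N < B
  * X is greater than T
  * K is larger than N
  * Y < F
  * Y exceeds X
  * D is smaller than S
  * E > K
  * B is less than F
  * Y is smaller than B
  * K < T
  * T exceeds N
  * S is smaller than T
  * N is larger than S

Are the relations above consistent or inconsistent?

consistent

Every relation is compatible with D < S < N < K < E < T < X < Y < B < F; the set is consistent.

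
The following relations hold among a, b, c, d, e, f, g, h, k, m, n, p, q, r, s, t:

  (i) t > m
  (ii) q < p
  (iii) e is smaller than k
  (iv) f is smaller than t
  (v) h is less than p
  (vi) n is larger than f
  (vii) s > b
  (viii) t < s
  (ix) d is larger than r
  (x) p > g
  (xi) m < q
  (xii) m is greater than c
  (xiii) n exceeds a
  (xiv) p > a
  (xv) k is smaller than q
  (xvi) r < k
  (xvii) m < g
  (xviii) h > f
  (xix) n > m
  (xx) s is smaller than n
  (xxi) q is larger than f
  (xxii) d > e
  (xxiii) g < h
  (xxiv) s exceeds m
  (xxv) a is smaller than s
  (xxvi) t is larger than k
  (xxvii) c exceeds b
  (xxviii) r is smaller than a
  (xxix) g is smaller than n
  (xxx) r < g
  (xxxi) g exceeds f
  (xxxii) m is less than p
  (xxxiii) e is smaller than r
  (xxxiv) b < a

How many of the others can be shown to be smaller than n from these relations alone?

The elements the relations force below n are b, e, c, f, r, a, m, g, k, t, s — no chain reaches any other.
That is 11.

11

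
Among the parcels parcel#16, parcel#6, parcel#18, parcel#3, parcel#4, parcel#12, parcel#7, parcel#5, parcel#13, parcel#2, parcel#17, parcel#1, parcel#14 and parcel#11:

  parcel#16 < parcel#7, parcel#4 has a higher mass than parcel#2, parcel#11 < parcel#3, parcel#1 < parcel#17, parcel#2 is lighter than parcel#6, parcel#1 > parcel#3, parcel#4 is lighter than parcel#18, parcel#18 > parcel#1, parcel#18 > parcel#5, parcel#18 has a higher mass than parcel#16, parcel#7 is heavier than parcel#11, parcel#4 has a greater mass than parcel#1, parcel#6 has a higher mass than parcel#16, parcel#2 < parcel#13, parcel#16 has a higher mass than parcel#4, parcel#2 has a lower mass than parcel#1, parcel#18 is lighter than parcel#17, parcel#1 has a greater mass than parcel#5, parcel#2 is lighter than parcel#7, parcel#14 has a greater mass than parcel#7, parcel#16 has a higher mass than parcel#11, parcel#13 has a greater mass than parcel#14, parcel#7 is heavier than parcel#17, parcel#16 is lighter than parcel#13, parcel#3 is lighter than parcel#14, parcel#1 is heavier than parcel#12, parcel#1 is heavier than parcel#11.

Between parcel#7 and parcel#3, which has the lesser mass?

The relevant relations are parcel#3 < parcel#1; parcel#1 < parcel#4; parcel#4 < parcel#16; parcel#16 < parcel#18; parcel#18 < parcel#17; parcel#17 < parcel#7.
Chaining these gives parcel#3 < parcel#1 < parcel#4 < parcel#16 < parcel#18 < parcel#17 < parcel#7.
So parcel#3 < parcel#7; parcel#3 is the lighter of the two.

parcel#3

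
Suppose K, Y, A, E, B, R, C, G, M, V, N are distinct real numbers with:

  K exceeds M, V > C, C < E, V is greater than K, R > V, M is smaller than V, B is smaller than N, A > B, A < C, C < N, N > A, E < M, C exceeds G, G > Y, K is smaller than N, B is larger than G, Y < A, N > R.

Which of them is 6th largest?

The consecutive relations fix a unique order: Y < G < B < A < C < E < M < K < V < R < N.
The 6th largest is E.

E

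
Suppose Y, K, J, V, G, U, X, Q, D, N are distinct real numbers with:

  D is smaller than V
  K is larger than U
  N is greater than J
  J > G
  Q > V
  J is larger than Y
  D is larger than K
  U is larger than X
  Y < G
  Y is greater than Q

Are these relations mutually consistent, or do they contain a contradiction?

consistent

The single ordering X < U < K < D < V < Q < Y < G < J < N satisfies every listed relation, so no contradiction arises.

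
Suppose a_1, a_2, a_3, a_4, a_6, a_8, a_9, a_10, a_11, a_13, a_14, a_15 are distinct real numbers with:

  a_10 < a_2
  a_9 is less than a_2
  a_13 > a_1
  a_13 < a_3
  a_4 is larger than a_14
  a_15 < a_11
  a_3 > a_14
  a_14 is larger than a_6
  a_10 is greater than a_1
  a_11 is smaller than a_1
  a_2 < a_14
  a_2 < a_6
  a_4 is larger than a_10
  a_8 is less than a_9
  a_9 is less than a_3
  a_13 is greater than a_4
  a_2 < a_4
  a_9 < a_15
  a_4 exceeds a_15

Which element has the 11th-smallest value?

a_13

Piecing the relations together gives one ordering: a_8 < a_9 < a_15 < a_11 < a_1 < a_10 < a_2 < a_6 < a_14 < a_4 < a_13 < a_3.
Counting 11 from the smallest end gives a_13.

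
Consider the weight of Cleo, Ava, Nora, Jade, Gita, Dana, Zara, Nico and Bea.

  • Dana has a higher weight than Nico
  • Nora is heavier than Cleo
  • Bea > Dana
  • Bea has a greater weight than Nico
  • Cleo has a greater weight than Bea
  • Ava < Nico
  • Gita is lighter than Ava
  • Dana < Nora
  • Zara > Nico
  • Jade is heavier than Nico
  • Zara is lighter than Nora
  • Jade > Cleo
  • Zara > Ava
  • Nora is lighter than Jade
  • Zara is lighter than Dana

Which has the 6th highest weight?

Chaining the given pairs: Gita < Ava < Nico < Zara < Dana < Bea < Cleo < Nora < Jade.
The 6th largest is Zara.

Zara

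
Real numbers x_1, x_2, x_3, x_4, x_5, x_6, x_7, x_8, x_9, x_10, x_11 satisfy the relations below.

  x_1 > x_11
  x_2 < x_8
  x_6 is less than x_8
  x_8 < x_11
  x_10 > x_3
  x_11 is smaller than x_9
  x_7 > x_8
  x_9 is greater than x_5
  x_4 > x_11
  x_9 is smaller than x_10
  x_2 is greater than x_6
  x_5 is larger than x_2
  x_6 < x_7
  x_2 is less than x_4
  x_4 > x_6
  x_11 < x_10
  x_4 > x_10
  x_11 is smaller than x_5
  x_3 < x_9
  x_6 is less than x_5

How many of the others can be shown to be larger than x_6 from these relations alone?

9

From x_6 the given relations immediately reach x_2, x_8, x_5, x_7, x_4.
From those, x_11, x_9 — 7 in total.
From those, x_1, x_10 — 9 in total.
Nothing else is reachable above x_6; 9 in all.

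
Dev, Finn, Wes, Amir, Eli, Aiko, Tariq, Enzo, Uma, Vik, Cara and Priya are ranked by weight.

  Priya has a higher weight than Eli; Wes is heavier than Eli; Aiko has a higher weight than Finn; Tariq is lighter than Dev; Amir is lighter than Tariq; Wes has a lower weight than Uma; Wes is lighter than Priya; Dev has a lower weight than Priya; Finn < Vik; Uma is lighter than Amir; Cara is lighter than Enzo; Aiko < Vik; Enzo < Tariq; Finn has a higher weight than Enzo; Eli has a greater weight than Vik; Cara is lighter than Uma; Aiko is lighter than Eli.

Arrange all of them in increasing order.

Nothing is placed below Cara, so it is least; from there Cara < Enzo; Enzo < Finn; Finn < Aiko; Aiko < Vik; Vik < Eli; Eli < Wes; Wes < Uma; Uma < Amir; Amir < Tariq; Tariq < Dev; Dev < Priya, each given directly.

Cara < Enzo < Finn < Aiko < Vik < Eli < Wes < Uma < Amir < Tariq < Dev < Priya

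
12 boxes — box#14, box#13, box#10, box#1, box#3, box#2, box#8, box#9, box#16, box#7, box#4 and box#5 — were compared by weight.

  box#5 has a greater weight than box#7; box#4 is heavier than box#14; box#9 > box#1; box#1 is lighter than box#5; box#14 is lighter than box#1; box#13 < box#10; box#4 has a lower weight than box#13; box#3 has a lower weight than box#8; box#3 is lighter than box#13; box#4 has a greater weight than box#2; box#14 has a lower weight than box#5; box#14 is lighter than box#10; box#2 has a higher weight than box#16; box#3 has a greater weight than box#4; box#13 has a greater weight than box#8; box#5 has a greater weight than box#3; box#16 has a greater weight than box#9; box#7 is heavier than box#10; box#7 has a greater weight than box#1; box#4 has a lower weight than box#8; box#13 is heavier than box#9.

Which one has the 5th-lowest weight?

Piecing the relations together gives one ordering: box#14 < box#1 < box#9 < box#16 < box#2 < box#4 < box#3 < box#8 < box#13 < box#10 < box#7 < box#5.
Counting 5 from the smallest end gives box#2.

box#2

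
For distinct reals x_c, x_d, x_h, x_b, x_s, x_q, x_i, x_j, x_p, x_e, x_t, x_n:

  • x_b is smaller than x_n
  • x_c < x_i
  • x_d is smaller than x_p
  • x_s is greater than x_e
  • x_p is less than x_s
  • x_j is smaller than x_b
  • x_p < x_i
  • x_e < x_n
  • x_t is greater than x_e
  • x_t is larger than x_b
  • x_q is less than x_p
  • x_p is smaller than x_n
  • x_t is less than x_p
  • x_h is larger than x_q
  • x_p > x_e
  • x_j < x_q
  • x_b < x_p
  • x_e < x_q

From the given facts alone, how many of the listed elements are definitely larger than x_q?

5

From x_q the given relations immediately reach x_h, x_p.
From those, x_n, x_i, x_s — 5 in total.
No other element is forced above x_q by the given relations, so the count is 5.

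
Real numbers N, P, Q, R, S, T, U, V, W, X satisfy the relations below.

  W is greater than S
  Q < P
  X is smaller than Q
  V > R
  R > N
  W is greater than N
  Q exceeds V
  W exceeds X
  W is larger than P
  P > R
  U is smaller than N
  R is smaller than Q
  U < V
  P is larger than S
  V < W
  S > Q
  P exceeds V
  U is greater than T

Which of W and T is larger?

T < U and U < N give T < N.
Then N < R extends the chain to R.
With R < V: T < U < N < R < V.
With V < Q: T < U < N < R < V < Q.
With Q < S: T < U < N < R < V < Q < S.
With S < P: T < U < N < R < V < Q < S < P.
With P < W: T < U < N < R < V < Q < S < P < W.
So T < W; W is the larger of the two.

W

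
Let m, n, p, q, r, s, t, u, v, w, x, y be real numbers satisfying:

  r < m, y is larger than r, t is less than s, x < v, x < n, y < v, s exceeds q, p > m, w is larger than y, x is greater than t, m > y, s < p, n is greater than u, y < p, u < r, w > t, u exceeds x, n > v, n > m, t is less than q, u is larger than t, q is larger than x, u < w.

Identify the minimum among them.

t

Chaining upward from t: directly above it, x, u, q, s, w; then r, v, n, p; then y, m.
That covers every other element, and nothing is given below t, so t is the minimum.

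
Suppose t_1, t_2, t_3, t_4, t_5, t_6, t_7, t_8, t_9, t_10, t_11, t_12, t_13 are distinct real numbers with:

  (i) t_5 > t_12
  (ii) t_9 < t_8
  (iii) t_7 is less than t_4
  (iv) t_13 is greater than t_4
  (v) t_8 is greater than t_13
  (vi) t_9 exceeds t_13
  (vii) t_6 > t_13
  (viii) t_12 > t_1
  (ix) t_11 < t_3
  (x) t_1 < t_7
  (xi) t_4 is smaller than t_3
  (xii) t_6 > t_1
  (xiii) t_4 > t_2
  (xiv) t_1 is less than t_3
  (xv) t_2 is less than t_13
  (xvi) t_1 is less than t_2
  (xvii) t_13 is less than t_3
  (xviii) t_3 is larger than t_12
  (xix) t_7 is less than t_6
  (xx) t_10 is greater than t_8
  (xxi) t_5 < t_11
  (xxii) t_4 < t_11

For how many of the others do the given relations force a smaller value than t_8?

The elements the relations force below t_8 are t_1, t_7, t_2, t_4, t_13, t_9 — no chain reaches any other.
That is 6.

6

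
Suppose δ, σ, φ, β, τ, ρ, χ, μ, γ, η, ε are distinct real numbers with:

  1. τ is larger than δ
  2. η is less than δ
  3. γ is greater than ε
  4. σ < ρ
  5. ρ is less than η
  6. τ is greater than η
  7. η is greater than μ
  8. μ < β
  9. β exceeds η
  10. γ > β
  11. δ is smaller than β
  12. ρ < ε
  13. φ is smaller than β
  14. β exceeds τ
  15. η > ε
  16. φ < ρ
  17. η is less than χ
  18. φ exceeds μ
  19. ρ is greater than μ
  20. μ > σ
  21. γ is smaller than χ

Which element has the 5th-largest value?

Chaining the given pairs: σ < μ < φ < ρ < ε < η < δ < τ < β < γ < χ.
The 5th largest is δ.

δ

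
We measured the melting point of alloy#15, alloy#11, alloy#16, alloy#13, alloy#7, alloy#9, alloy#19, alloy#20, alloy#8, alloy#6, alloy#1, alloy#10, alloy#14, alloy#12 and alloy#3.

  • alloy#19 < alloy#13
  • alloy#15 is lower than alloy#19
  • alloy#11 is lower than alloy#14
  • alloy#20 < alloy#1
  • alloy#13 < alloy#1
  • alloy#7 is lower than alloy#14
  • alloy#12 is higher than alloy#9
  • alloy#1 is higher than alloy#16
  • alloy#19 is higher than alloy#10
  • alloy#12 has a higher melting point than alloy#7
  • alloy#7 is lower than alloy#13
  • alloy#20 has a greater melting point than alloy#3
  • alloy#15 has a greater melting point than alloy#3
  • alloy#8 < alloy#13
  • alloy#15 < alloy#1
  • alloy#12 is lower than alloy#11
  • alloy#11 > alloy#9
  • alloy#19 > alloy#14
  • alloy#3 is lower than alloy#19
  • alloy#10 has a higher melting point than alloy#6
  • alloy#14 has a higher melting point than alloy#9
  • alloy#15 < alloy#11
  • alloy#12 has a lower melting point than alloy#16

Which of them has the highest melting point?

Chaining downward from alloy#1: directly below it, alloy#15, alloy#20, alloy#16, alloy#13; then alloy#7, alloy#8, alloy#3, alloy#12, alloy#19; then alloy#9, alloy#10, alloy#14; then alloy#6, alloy#11.
That covers every other element, and nothing is given above alloy#1, so alloy#1 is the highest melting point.

alloy#1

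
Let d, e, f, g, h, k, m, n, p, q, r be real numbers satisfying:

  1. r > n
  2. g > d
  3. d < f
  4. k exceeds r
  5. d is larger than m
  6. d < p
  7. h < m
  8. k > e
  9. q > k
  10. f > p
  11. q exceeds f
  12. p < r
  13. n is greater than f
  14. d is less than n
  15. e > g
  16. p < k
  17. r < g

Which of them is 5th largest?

r

Piecing the relations together gives one ordering: h < m < d < p < f < n < r < g < e < k < q.
Counting 5 from the largest end gives r.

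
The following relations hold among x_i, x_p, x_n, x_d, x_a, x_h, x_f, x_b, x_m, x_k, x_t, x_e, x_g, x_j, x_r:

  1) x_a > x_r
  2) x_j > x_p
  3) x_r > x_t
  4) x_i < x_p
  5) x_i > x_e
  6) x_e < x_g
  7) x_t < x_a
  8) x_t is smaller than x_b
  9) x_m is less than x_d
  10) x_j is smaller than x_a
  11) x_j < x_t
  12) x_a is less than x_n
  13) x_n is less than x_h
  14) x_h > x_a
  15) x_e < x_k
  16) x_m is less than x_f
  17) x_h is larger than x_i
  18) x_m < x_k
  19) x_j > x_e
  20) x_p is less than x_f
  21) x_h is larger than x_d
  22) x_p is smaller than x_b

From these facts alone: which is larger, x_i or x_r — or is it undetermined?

x_r

x_i < x_p < x_j < x_t < x_r, by transitivity through x_p, x_j, x_t.
So x_r is larger.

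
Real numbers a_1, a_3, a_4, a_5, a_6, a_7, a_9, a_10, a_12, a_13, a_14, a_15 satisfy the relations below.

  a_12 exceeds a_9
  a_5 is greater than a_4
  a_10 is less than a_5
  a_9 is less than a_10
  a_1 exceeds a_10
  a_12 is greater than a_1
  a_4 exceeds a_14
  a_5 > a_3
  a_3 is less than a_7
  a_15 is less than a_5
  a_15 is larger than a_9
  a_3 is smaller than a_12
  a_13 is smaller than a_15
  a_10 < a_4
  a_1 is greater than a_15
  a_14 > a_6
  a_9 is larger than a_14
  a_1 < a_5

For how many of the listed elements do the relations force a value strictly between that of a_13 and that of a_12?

The relations place a_13 below a_12. An element lies strictly between them when it is forced above a_13 and also forced below a_12.
Above a_13: {a_15, a_1, a_5}. Below a_12: {a_6, a_14, a_9, a_3, a_15, a_10, a_1}.
Intersection: {a_15, a_1} — 2.

2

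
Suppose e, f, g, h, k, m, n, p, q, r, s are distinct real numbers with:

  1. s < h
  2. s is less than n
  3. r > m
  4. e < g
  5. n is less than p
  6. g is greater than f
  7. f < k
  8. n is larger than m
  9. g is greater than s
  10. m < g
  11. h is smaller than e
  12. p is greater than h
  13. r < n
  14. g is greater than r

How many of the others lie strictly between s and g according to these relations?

2

Chaining upward from s reaches: n, h, e, p.
Chaining downward from g reaches: f, m, r, h, e.
Strictly between s and g are those in both lists: h, e — 2 elements.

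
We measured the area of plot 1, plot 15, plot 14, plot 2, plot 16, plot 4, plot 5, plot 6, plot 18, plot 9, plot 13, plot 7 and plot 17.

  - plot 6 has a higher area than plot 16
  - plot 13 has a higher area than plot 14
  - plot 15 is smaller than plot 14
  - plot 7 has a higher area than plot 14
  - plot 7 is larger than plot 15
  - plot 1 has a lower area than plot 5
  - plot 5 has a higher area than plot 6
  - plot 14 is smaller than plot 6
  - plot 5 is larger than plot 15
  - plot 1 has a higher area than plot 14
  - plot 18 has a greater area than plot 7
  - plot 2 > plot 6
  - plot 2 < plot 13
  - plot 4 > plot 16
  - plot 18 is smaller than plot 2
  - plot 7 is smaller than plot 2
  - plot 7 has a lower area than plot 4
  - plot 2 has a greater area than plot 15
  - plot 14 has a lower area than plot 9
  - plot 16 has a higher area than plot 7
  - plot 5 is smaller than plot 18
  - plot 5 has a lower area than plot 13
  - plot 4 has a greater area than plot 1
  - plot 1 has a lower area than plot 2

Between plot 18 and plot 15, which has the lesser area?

plot 15 < plot 14 and plot 14 < plot 7 give plot 15 < plot 7.
Then plot 7 < plot 16 extends the chain to plot 16.
With plot 16 < plot 6: plot 15 < plot 14 < plot 7 < plot 16 < plot 6.
With plot 6 < plot 5: plot 15 < plot 14 < plot 7 < plot 16 < plot 6 < plot 5.
Then plot 5 < plot 18 extends the chain to plot 18.
So plot 15 < plot 18; plot 15 is the smaller of the two.

plot 15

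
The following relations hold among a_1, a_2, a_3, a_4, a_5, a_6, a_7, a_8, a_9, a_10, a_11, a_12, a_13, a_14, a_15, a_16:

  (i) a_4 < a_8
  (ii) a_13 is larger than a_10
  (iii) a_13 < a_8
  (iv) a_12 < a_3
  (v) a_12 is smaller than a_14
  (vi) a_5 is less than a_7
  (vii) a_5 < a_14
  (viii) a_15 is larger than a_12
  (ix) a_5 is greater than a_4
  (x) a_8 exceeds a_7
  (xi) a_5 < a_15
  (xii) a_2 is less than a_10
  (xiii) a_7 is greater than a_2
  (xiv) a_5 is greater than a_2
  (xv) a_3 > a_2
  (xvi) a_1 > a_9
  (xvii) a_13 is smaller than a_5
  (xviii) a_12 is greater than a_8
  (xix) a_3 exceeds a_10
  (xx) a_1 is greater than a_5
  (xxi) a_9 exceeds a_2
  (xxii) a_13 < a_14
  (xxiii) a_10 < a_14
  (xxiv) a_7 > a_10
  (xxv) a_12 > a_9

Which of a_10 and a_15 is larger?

a_10 < a_13 and a_13 < a_5 give a_10 < a_5.
Then a_5 < a_7 extends the chain to a_7.
With a_7 < a_8: a_10 < a_13 < a_5 < a_7 < a_8.
With a_8 < a_12: a_10 < a_13 < a_5 < a_7 < a_8 < a_12.
Then a_12 < a_15 extends the chain to a_15.
So a_10 < a_15; a_15 is the larger of the two.

a_15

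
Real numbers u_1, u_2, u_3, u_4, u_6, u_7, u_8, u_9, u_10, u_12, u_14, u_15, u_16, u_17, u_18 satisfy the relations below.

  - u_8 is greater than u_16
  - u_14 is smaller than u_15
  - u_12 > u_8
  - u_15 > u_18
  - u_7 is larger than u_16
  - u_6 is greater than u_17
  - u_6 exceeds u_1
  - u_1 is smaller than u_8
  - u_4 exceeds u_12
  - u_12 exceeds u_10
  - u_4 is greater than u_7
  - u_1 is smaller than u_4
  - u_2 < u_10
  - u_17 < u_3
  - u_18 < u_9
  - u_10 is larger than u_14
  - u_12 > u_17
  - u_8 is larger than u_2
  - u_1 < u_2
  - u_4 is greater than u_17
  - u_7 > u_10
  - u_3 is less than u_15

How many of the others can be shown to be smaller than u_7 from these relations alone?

The elements the relations force below u_7 are u_1, u_16, u_14, u_2, u_10 — no chain reaches any other.
That is 5.

5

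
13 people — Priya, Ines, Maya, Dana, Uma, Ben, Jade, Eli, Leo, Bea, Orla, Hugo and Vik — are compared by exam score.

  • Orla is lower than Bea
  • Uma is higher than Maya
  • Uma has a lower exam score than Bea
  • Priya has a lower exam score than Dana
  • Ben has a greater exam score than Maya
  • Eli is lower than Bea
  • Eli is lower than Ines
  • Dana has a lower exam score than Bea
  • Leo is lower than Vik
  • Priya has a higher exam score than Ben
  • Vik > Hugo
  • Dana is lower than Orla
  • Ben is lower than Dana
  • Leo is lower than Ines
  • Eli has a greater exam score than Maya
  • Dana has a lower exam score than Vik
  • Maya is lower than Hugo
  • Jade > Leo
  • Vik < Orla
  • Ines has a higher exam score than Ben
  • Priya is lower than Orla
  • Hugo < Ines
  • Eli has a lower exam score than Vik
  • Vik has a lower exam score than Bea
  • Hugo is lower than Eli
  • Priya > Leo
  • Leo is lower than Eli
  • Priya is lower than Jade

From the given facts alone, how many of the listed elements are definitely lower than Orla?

8

Directly below Orla: Priya, Dana, Vik.
One step further: Ben, Leo, Hugo, Eli (7 so far).
One step further: Maya (8 so far).
Nothing else is reachable below Orla; 8 in all.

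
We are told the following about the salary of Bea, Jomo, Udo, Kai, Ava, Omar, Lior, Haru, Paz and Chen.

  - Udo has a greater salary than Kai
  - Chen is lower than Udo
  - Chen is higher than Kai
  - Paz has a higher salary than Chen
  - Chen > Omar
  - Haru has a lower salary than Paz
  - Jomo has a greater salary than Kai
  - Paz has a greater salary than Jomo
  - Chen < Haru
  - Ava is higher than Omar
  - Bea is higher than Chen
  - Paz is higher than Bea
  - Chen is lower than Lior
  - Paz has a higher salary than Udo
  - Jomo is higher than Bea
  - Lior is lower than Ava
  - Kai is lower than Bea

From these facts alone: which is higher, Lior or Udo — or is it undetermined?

Following every chain through Udo: above Udo we get Paz; below Udo we get Kai, Omar, Chen.
Lior is not reached, and no chain runs the other way from Lior to Udo.
So the given relations leave the order of Udo and Lior undetermined.

undetermined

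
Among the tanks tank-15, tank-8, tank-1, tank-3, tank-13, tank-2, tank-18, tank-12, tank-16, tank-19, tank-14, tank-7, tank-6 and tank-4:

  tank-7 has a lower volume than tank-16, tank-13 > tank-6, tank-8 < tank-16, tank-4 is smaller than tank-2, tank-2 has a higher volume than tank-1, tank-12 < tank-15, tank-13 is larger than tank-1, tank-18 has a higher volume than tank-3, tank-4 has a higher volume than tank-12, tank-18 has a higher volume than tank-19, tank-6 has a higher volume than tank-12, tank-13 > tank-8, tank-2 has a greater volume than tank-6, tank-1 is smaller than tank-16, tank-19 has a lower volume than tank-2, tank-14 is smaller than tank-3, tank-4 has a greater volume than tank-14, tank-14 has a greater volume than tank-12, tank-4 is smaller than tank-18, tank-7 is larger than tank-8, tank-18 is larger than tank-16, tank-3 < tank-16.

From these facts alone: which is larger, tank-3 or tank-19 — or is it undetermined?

undetermined

Following every chain through tank-19: above tank-19 we get tank-2, tank-18.
tank-3 is not reached, and no chain runs the other way from tank-3 to tank-19.
So the given relations leave the order of tank-19 and tank-3 undetermined.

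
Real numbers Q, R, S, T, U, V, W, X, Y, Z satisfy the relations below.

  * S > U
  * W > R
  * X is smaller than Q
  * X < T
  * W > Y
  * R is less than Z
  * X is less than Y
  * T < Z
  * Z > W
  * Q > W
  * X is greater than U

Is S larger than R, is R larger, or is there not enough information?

undetermined

Following every chain through R: above R we get W, Q, Z.
S is not reached, and no chain runs the other way from S to R.
So the given relations leave the order of R and S undetermined.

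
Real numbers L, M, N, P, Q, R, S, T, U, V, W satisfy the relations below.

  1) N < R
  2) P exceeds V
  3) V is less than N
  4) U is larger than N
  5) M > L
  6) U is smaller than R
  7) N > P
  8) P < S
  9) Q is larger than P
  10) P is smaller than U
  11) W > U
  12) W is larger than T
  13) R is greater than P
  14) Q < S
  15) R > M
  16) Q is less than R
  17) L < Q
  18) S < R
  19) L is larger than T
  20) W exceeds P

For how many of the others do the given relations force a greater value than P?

6

The elements the relations force above P are N, Q, S, U, W, R — no chain reaches any other.
That is 6.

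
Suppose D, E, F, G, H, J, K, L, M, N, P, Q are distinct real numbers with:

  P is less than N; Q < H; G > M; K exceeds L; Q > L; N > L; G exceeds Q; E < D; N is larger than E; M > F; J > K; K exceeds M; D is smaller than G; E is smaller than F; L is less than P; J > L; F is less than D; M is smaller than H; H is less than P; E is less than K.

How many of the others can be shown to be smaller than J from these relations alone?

5

Directly below J: L, K.
One step further: E, M (4 so far).
One step further: F (5 so far).
No other element is forced below J by the given relations, so the count is 5.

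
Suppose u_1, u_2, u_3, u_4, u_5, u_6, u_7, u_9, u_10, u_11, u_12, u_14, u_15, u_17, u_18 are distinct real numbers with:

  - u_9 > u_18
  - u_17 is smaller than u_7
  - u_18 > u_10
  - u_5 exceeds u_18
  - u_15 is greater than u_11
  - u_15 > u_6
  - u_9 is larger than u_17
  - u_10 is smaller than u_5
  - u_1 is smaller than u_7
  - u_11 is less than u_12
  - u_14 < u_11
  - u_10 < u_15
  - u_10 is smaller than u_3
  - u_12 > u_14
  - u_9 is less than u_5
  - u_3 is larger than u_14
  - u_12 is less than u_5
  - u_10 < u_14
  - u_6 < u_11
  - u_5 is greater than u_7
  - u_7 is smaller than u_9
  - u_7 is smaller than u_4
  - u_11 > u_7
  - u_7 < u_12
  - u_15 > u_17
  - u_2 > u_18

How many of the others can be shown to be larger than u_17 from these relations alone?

Directly above u_17: u_7, u_9, u_15.
One step further: u_4, u_11, u_12, u_5 (7 so far).
No other element is forced above u_17 by the given relations, so the count is 7.

7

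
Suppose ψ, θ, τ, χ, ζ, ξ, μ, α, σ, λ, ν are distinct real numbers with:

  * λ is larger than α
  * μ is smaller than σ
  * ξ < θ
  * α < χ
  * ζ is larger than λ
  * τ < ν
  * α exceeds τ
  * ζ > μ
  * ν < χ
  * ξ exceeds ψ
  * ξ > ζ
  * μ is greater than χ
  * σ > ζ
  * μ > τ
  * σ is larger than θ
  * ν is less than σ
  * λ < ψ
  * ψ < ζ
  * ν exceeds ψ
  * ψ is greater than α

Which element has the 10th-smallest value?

The consecutive relations fix a unique order: τ < α < λ < ψ < ν < χ < μ < ζ < ξ < θ < σ.
Counting 10 from the smallest end gives θ.

θ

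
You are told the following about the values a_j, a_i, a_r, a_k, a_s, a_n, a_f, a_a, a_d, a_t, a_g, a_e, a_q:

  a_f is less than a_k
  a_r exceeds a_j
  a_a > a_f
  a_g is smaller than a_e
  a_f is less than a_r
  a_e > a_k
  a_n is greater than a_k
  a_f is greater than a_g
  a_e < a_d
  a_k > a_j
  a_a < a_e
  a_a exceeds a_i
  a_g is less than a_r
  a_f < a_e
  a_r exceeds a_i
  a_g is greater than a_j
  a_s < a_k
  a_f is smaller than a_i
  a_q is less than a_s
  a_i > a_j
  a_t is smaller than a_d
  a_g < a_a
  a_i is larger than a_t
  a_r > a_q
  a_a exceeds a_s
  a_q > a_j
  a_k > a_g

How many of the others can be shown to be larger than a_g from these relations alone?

Directly above a_g: a_f, a_k, a_a, a_e, a_r.
One step further: a_i, a_n, a_d (8 so far).
Nothing else is reachable above a_g; 8 in all.

8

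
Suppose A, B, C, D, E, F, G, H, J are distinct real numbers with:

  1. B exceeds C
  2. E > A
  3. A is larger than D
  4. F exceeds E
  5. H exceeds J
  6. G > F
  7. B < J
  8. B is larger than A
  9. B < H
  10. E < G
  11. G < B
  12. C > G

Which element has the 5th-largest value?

Piecing the relations together gives one ordering: D < A < E < F < G < C < B < J < H.
The 5th largest is G.

G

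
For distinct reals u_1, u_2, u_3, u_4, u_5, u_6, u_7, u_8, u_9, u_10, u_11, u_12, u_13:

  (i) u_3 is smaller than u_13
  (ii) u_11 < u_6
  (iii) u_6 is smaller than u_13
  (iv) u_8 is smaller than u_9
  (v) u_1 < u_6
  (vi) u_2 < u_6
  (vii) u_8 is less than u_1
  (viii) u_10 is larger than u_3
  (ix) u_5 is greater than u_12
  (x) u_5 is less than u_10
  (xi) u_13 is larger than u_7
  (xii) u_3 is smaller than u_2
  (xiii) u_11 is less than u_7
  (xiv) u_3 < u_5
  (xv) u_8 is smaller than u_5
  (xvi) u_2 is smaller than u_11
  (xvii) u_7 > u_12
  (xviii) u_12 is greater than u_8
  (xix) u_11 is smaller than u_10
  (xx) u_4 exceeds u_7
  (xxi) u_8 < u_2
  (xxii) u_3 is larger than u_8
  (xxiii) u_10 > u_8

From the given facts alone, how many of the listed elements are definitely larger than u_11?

5

From u_11 the given relations immediately reach u_7, u_10, u_6.
From those, u_4, u_13 — 5 in total.
Nothing else is reachable above u_11; 5 in all.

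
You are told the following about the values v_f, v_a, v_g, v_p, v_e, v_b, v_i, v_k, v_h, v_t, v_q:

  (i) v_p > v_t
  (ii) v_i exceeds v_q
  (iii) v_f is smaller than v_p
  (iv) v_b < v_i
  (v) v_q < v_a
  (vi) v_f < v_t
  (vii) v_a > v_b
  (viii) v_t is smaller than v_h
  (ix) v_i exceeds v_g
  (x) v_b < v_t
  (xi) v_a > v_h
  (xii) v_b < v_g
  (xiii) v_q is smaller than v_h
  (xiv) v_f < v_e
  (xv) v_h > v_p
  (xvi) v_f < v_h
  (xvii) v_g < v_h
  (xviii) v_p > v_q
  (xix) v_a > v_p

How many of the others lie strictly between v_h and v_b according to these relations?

3

Chaining upward from v_b reaches: v_g, v_t, v_p, v_a, v_i.
Chaining downward from v_h reaches: v_f, v_q, v_g, v_t, v_p.
Strictly between v_b and v_h are those in both lists: v_g, v_t, v_p — 3 elements.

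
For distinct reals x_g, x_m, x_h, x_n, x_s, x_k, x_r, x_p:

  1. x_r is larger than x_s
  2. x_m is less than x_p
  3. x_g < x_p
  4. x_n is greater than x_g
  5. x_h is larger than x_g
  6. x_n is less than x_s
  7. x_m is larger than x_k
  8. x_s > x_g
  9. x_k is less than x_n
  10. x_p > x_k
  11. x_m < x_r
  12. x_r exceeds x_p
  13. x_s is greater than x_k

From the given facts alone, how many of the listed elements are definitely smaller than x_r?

6

Directly below x_r: x_m, x_p, x_s.
One step further: x_k, x_g, x_n (6 so far).
Nothing else is reachable below x_r; 6 in all.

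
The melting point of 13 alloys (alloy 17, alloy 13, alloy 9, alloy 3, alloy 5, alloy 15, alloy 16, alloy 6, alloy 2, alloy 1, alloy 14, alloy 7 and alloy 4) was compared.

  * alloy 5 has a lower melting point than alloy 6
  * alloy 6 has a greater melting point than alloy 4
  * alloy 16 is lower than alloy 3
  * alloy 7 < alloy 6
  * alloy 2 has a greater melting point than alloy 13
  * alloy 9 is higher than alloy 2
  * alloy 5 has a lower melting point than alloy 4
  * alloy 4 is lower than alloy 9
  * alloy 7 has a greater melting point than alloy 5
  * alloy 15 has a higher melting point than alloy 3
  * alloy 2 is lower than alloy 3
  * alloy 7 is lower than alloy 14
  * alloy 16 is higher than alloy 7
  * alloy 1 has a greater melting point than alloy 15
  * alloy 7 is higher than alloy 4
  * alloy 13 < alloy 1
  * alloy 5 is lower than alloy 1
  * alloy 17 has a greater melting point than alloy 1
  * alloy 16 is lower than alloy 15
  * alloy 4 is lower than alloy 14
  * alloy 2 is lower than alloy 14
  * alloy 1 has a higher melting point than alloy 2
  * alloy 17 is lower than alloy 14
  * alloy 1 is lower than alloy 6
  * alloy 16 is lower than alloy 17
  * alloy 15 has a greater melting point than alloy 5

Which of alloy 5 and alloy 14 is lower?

alloy 5

Chaining the given relations: alloy 5 < alloy 4 < alloy 7 < alloy 16 < alloy 3 < alloy 15 < alloy 1 < alloy 17 < alloy 14.
So alloy 5 < alloy 14; alloy 5 is the lower of the two.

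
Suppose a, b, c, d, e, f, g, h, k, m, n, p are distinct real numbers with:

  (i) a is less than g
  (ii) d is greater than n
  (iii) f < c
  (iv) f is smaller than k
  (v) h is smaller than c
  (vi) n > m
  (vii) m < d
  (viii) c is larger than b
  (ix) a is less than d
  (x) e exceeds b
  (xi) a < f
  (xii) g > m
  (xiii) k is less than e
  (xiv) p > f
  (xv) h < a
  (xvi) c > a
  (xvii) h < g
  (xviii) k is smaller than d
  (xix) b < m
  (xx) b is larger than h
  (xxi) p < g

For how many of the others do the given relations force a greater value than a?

The elements the relations force above a are f, p, g, k, e, c, d — no chain reaches any other.
That is 7.

7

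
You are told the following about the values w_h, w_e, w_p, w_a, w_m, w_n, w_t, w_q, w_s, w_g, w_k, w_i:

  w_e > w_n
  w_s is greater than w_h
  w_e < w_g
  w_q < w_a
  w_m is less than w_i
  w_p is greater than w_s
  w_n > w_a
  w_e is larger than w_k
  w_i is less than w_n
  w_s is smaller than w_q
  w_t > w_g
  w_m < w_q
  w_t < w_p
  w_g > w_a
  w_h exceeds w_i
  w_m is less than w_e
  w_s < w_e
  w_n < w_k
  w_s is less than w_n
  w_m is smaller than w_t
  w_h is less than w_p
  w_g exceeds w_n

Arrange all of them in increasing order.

w_m < w_i < w_h < w_s < w_q < w_a < w_n < w_k < w_e < w_g < w_t < w_p

Nothing is placed below w_m, so it is least; from there w_m < w_i; w_i < w_h; w_h < w_s; w_s < w_q; w_q < w_a; w_a < w_n; w_n < w_k; w_k < w_e; w_e < w_g; w_g < w_t; w_t < w_p, each given directly.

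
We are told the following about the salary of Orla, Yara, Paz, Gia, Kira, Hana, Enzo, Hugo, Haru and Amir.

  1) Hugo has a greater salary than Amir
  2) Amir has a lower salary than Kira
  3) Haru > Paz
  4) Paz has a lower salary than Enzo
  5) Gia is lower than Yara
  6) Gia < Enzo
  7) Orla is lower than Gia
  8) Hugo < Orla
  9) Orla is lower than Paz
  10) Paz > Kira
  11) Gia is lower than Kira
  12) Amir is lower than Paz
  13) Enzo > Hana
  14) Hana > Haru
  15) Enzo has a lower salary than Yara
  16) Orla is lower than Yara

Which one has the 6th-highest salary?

Kira

Chaining the given pairs: Amir < Hugo < Orla < Gia < Kira < Paz < Haru < Hana < Enzo < Yara.
The 6th largest is Kira.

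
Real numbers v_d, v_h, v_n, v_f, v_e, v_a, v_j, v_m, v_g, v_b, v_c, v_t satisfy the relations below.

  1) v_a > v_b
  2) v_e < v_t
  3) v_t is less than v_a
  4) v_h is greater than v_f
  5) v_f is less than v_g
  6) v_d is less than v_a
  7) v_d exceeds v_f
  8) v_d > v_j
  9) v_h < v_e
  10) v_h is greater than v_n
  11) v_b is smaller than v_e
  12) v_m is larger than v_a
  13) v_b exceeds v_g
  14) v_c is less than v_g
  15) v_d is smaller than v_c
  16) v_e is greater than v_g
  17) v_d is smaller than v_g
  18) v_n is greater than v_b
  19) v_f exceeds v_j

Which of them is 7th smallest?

The consecutive relations fix a unique order: v_j < v_f < v_d < v_c < v_g < v_b < v_n < v_h < v_e < v_t < v_a < v_m.
The 7th smallest is v_n.

v_n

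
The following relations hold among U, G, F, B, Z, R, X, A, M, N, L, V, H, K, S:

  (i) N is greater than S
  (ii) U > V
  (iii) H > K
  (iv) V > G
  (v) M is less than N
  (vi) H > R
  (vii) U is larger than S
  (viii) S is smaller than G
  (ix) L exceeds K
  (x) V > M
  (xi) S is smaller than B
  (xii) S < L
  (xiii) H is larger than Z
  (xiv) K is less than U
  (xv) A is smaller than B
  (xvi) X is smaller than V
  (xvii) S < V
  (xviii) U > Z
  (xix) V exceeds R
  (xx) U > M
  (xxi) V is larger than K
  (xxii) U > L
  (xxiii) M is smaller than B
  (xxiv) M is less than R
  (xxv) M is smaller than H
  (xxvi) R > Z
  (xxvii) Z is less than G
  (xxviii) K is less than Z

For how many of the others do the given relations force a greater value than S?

6

From S the given relations immediately reach G, L, V, B, U, N.
No other element is forced above S by the given relations, so the count is 6.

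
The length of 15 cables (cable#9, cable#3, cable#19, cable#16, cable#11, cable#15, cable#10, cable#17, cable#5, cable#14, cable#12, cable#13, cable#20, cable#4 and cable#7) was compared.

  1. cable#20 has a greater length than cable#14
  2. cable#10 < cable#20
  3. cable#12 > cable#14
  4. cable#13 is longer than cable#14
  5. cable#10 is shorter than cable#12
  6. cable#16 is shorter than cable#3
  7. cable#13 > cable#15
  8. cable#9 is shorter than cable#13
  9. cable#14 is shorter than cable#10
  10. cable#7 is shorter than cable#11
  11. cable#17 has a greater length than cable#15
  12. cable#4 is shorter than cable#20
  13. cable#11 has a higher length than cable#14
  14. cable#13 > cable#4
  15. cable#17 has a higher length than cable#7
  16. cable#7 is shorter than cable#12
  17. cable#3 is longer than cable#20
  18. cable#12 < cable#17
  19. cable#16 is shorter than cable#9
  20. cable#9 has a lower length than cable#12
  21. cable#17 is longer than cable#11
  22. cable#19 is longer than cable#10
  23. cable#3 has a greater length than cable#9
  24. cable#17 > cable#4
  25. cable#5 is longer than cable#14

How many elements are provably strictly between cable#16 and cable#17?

Chaining upward from cable#16 reaches: cable#9, cable#3, cable#13, cable#12.
Chaining downward from cable#17 reaches: cable#14, cable#10, cable#7, cable#4, cable#9, cable#15, cable#12, cable#11.
Strictly between cable#16 and cable#17 are those in both lists: cable#9, cable#12 — 2 elements.

2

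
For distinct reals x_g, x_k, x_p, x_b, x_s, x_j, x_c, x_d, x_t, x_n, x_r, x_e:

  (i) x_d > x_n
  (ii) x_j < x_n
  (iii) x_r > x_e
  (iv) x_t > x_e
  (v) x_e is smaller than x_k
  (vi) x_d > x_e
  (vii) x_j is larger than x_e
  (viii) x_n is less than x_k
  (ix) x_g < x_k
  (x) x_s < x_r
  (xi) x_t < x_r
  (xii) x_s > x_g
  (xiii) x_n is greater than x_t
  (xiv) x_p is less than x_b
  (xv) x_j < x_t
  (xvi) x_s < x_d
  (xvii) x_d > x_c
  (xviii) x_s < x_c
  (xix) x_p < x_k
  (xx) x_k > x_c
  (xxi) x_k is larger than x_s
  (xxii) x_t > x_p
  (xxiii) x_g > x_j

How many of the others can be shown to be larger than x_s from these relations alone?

4

The elements the relations force above x_s are x_c, x_d, x_k, x_r — no chain reaches any other.
That is 4.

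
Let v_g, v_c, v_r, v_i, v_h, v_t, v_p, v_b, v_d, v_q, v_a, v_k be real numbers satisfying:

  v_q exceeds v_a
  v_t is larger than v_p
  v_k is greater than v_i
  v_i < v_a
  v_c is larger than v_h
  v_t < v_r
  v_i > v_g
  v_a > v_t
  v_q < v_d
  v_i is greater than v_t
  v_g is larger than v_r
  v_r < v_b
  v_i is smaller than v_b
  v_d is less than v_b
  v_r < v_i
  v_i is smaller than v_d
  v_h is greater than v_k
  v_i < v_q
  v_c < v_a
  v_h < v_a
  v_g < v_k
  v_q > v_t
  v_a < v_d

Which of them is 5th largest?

Piecing the relations together gives one ordering: v_p < v_t < v_r < v_g < v_i < v_k < v_h < v_c < v_a < v_q < v_d < v_b.
Counting 5 from the largest end gives v_c.

v_c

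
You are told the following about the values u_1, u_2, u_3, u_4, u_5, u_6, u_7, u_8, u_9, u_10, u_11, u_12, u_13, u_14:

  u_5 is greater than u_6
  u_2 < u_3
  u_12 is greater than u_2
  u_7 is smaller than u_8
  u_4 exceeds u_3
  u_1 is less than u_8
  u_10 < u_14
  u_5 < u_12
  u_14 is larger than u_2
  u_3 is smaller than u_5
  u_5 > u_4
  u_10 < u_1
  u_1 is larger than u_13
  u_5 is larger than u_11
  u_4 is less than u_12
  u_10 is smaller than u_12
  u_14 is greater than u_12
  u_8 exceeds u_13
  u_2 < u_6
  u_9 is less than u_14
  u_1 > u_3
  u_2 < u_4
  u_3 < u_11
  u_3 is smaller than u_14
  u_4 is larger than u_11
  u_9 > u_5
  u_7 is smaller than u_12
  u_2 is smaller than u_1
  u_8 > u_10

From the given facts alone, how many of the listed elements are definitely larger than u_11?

The elements the relations force above u_11 are u_4, u_5, u_9, u_12, u_14 — no chain reaches any other.
That is 5.

5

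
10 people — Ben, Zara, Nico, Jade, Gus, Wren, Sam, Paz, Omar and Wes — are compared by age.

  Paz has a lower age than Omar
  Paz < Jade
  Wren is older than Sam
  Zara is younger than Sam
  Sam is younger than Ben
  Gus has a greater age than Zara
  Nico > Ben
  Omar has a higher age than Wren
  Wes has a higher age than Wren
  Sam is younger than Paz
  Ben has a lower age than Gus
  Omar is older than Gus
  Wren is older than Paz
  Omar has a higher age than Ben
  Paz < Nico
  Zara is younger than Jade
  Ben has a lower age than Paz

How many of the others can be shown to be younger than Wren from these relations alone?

4

From Wren the given relations immediately reach Sam, Paz.
From those, Zara, Ben — 4 in total.
No other element is forced below Wren by the given relations, so the count is 4.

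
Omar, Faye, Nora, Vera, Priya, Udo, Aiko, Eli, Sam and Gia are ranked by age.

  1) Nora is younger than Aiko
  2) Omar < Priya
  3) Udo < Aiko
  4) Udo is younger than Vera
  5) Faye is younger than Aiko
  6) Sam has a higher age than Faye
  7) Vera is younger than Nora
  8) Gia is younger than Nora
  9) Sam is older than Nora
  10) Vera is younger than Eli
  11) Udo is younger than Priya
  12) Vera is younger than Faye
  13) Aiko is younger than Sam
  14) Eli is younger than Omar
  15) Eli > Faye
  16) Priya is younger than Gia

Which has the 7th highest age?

Eli

Piecing the relations together gives one ordering: Udo < Vera < Faye < Eli < Omar < Priya < Gia < Nora < Aiko < Sam.
Counting 7 from the largest end gives Eli.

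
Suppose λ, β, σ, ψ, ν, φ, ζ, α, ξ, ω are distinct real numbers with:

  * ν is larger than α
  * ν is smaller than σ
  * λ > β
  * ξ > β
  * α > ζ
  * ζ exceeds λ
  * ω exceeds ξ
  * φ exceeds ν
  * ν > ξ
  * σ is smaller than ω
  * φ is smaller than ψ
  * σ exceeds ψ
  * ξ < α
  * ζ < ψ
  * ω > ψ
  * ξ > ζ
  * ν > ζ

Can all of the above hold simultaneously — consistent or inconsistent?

Every relation is compatible with β < λ < ζ < ξ < α < ν < φ < ψ < σ < ω; the set is consistent.

consistent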